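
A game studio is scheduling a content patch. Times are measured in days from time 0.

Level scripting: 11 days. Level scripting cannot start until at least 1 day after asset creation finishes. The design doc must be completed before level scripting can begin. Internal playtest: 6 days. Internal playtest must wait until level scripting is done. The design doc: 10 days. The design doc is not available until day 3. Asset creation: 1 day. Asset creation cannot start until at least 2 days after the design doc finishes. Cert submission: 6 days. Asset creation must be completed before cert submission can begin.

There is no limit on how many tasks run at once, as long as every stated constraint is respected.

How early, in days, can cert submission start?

16

After its own release at day 3, the design doc can start at day 3 and finishes at day 13.
Asset creation cannot begin until the design doc (finishes day 13, plus 2-day gap → day 15). It runs from day 15 to 15 + 1 = day 16.
Cert submission waits on asset creation (finishes day 16), so the earliest it can start is day 16.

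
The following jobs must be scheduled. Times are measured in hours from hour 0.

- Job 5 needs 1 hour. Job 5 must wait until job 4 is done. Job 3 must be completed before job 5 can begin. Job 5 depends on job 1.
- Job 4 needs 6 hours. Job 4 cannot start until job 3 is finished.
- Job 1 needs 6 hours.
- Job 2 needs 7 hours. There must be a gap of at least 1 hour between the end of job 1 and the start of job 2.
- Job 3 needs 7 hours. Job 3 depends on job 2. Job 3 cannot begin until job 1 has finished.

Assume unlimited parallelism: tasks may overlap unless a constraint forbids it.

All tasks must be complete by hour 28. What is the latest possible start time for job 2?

Job 5 has no dependents, so it just needs to finish by hour 28. Starting by 28 − 1 = hour 27 achieves that.
Job 4 has to be done before job 5 (must start by hour 27). That means finishing by hour 27, i.e. starting by 27 − 6 = hour 21.
Job 3 feeds job 4 (must start by hour 21); job 5 (must start by hour 27). Taking the minimum, job 3 must finish by hour 21 and start by 21 − 7 = hour 14.
Job 2 feeds into job 3 (must start by hour 14); so job 2 must finish by hour 14 and therefore start by hour 7.

7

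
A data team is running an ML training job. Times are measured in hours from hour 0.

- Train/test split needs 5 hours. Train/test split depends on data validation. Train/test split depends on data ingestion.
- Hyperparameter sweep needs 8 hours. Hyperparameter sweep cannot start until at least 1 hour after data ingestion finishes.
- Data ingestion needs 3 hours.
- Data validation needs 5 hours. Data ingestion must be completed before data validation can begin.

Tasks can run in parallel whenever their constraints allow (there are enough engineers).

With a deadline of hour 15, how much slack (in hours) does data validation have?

2

Data ingestion has no prerequisites, so it starts at hour 0 and finishes at hour 3.
After data ingestion (finishes hour 3), data validation can start at hour 3 and finishes at hour 8.

Working backward from the deadline:
Train/test split has no dependents, so it just needs to finish by hour 15. Starting by 15 − 5 = hour 10 achieves that.
Data validation feeds into train/test split (must start by hour 10); so data validation must finish by hour 10 and therefore start by hour 5.
So data validation can start as early as hour 3 and as late as hour 5, giving 5 − 3 = 2 hours of slack.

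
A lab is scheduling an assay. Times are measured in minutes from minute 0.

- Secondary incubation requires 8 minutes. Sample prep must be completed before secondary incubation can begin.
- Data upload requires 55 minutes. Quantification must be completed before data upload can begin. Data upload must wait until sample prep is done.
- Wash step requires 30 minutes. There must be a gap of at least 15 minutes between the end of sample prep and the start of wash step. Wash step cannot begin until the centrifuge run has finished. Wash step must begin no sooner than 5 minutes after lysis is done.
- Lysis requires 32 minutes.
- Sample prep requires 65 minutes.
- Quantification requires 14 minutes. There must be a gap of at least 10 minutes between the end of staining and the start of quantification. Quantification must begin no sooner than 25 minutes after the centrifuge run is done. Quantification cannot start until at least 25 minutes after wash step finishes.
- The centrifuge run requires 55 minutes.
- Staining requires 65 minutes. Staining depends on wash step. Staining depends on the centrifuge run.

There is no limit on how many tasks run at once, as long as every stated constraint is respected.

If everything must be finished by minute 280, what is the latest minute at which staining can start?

To finish by minute 280, data upload (duration 55) must start no later than minute 225.
Quantification has to be done before data upload (must start by minute 225). That means finishing by minute 225, i.e. starting by 225 − 14 = minute 211.
Since quantification (must start by minute 211, minus 10-minute gap → minute 201) depends on it, staining must finish by minute 201. Backing off its 65-minute duration gives a latest start of minute 136.

136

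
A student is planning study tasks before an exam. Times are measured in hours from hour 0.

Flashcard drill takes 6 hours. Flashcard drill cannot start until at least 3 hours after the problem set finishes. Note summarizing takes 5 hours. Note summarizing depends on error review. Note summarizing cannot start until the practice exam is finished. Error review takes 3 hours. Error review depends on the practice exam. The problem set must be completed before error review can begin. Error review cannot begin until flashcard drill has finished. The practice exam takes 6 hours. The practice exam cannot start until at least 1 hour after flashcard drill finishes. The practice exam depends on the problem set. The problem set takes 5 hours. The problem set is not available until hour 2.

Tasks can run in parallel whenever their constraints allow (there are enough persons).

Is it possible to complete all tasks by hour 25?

No

The problem set waits on its own release at hour 2, so it starts at hour 2 and finishes at 2 + 5 = hour 7.
Flashcard drill waits on the problem set (finishes hour 7, plus 3-hour gap → hour 10), so it starts at hour 10 and finishes at 10 + 6 = hour 16.
The practice exam cannot start until flashcard drill (finishes hour 16, plus 1-hour gap → hour 17); the problem set (finishes hour 7). The controlling bound is hour 17, so the practice exam finishes at 17 + 6 = hour 23.
Error review needs all of the practice exam (finishes hour 23); the problem set (finishes hour 7); flashcard drill (finishes hour 16). That puts its earliest start at hour 23; it finishes at 23 + 3 = hour 26.
Note summarizing cannot start until error review (finishes hour 26); the practice exam (finishes hour 23). The controlling bound is hour 26, so note summarizing finishes at 26 + 5 = hour 31.
The earliest everything can be done is hour 31, which is after the deadline of 25, so it is not possible.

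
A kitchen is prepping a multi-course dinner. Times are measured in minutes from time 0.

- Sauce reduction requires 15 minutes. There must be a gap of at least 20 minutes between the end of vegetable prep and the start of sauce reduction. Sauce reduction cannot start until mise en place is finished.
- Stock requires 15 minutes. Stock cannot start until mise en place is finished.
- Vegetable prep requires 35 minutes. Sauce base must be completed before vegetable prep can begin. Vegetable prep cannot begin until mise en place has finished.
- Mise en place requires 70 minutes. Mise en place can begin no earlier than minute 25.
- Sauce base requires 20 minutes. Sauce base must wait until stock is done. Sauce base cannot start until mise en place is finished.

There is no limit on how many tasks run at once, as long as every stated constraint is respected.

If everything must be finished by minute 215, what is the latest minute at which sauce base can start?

Sauce reduction must finish by minute 215; it takes 15 minutes, so it must start by 215 − 15 = minute 200.
Since sauce reduction (must start by minute 200, minus 20-minute gap → minute 180) depends on it, vegetable prep must finish by minute 180. Backing off its 35-minute duration gives a latest start of minute 145.
Sauce base must finish before vegetable prep (must start by minute 145). With a 20-minute duration, sauce base must start by 145 − 20 = minute 125.

125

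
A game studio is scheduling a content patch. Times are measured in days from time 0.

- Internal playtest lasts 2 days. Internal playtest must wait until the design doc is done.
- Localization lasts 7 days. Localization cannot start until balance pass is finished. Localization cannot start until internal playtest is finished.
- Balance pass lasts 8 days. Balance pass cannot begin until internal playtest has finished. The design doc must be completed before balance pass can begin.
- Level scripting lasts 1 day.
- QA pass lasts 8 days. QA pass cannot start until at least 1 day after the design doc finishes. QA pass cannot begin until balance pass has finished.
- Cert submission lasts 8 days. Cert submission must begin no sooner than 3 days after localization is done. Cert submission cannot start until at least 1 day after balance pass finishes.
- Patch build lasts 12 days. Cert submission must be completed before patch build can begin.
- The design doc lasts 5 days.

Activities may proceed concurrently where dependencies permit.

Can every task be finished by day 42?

No

Nothing blocks level scripting, so it runs from day 0 to day 1.
The design doc can start immediately at day 0; it finishes at day 5.
After the design doc (finishes day 5), internal playtest can start at day 5 and finishes at day 7.
Balance pass cannot start until internal playtest (finishes day 7); the design doc (finishes day 5). The controlling bound is day 7, so balance pass finishes at 7 + 8 = day 15.
QA pass has to wait for the design doc (finishes day 5, plus 1-day gap → day 6); balance pass (finishes day 15). The latest of these is day 15, so QA pass runs day 15 to 15 + 8 = day 23.
For localization: balance pass (finishes day 15); internal playtest (finishes day 7). Taking the maximum gives a start of day 15, and it finishes at 15 + 7 = day 22.
Cert submission needs all of localization (finishes day 22, plus 3-day gap → day 25); balance pass (finishes day 15, plus 1-day gap → day 16). That puts its earliest start at day 25; it finishes at 25 + 8 = day 33.
After cert submission (finishes day 33), patch build can start at day 33 and finishes at day 45.
The earliest everything can be done is day 45, which is after the deadline of 42, so it is not possible.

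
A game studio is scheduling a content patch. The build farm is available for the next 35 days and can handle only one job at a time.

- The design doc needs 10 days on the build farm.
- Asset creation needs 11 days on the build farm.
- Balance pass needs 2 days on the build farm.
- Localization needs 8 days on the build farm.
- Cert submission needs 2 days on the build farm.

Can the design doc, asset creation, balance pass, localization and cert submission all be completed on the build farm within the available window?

Yes

Running back to back, the jobs need 10 + 11 + 2 + 8 + 2 = 33 days on the build farm.
Since 33 ≤ 35, they fit within the window.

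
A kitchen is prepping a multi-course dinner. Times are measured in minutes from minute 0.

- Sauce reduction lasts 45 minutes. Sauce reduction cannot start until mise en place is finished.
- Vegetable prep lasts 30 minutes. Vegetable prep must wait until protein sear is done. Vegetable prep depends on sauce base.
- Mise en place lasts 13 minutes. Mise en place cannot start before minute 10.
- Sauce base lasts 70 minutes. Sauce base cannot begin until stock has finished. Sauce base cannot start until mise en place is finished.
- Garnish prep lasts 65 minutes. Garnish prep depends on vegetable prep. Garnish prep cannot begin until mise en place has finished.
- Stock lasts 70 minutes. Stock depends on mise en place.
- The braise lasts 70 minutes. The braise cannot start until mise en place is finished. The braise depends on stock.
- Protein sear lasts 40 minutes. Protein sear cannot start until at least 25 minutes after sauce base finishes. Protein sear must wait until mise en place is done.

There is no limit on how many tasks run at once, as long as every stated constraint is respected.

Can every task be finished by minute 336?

Yes

After its own release at minute 10, mise en place can start at minute 10 and finishes at minute 23.
Sauce reduction cannot begin until mise en place (finishes minute 23). It runs from minute 23 to 23 + 45 = minute 68.
Stock cannot begin until mise en place (finishes minute 23). It runs from minute 23 to 23 + 70 = minute 93.
The braise has to wait for mise en place (finishes minute 23); stock (finishes minute 93). The latest of these is minute 93, so the braise runs minute 93 to 93 + 70 = minute 163.
Sauce base has to wait for stock (finishes minute 93); mise en place (finishes minute 23). The latest of these is minute 93, so sauce base runs minute 93 to 93 + 70 = minute 163.
Protein sear has to wait for sauce base (finishes minute 163, plus 25-minute gap → minute 188); mise en place (finishes minute 23). The latest of these is minute 188, so protein sear runs minute 188 to 188 + 40 = minute 228.
For vegetable prep: protein sear (finishes minute 228); sauce base (finishes minute 163). Taking the maximum gives a start of minute 228, and it finishes at 228 + 30 = minute 258.
Garnish prep needs all of vegetable prep (finishes minute 258); mise en place (finishes minute 23). That puts its earliest start at minute 258; it finishes at 258 + 65 = minute 323.
Every task is finished by minute 323, which is no later than the deadline of 336, so the schedule is feasible.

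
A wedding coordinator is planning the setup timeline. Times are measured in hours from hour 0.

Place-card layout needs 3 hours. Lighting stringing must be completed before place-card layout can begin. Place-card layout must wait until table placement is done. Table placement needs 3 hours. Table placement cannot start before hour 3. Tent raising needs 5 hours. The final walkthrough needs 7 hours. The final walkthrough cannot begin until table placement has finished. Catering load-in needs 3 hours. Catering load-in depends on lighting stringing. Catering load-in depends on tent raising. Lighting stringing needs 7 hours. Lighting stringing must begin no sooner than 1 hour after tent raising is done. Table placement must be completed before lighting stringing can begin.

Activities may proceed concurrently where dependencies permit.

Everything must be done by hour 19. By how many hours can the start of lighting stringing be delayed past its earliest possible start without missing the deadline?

3

Table placement waits on its own release at hour 3, so it starts at hour 3 and finishes at 3 + 3 = hour 6.
Tent raising has no prerequisites, so it starts at hour 0 and finishes at hour 5.
Lighting stringing cannot start until tent raising (finishes hour 5, plus 1-hour gap → hour 6); table placement (finishes hour 6). The controlling bound is hour 6, so lighting stringing finishes at 6 + 7 = hour 13.

Working backward from the deadline:
Catering load-in must finish by hour 19; it takes 3 hours, so it must start by 19 − 3 = hour 16.
Place-card layout has no dependents, so it just needs to finish by hour 19. Starting by 19 − 3 = hour 16 achieves that.
Lighting stringing feeds catering load-in (must start by hour 16); place-card layout (must start by hour 16). Taking the minimum, lighting stringing must finish by hour 16 and start by 16 − 7 = hour 9.
So lighting stringing can start as early as hour 6 and as late as hour 9, giving 9 − 6 = 3 hours of slack.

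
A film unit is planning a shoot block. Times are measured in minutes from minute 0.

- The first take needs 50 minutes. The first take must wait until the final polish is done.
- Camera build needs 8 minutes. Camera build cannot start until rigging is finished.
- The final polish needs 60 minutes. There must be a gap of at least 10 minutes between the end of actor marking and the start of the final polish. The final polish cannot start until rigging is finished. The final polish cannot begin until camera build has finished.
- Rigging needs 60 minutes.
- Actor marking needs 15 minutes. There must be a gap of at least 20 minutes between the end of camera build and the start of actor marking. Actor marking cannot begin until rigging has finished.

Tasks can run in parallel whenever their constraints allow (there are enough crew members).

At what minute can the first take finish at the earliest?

Rigging has no prerequisites, so it starts at minute 0 and finishes at minute 60.
Camera build waits on rigging (finishes minute 60), so it starts at minute 60 and finishes at 60 + 8 = minute 68.
Actor marking cannot start until camera build (finishes minute 68, plus 20-minute gap → minute 88); rigging (finishes minute 60). The controlling bound is minute 88, so actor marking finishes at 88 + 15 = minute 103.
The final polish has to wait for actor marking (finishes minute 103, plus 10-minute gap → minute 113); rigging (finishes minute 60); camera build (finishes minute 68). The latest of these is minute 113, so the final polish runs minute 113 to 113 + 60 = minute 173.
After the final polish (finishes minute 173), the first take can start at minute 173 and finishes at minute 223.

223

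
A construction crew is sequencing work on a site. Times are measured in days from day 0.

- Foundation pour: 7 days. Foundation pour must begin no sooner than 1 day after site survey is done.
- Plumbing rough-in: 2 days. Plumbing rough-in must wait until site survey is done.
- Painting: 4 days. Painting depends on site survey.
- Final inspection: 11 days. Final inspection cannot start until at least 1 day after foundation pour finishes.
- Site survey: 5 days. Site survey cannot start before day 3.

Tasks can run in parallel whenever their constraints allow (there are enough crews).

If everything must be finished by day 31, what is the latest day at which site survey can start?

6

Nothing follows final inspection; the deadline of day 31 is its only limit. It must start by 31 − 11 = day 20.
Foundation pour has to be done before final inspection (must start by day 20, minus 1-day gap → day 19). That means finishing by day 19, i.e. starting by 19 − 7 = day 12.
To finish by day 31, plumbing rough-in (duration 2) must start no later than day 29.
Nothing follows painting; the deadline of day 31 is its only limit. It must start by 31 − 4 = day 27.
Site survey must finish in time for foundation pour (must start by day 12, minus 1-day gap → day 11); plumbing rough-in (must start by day 29); painting (must start by day 27). The tightest is day 11, so site survey must start by 11 − 5 = day 6.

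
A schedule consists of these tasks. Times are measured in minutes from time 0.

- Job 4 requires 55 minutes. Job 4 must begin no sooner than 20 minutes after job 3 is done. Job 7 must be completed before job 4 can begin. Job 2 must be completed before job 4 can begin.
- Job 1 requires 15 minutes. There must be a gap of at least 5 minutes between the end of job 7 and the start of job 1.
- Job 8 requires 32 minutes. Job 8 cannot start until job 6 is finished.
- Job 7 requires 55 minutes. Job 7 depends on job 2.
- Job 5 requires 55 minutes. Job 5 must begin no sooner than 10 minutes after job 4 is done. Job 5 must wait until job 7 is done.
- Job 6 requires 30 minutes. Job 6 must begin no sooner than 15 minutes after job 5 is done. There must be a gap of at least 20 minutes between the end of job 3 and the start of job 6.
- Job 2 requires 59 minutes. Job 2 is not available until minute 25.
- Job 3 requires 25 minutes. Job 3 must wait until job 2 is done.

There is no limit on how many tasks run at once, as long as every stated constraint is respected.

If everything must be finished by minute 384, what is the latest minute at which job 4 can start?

To finish by minute 384, job 8 (duration 32) must start no later than minute 352.
Job 6 must finish before job 8 (must start by minute 352). With a 30-minute duration, job 6 must start by 352 − 30 = minute 322.
Job 5 must finish before job 6 (must start by minute 322, minus 15-minute gap → minute 307). With a 55-minute duration, job 5 must start by 307 − 55 = minute 252.
Job 4 must finish before job 5 (must start by minute 252, minus 10-minute gap → minute 242). With a 55-minute duration, job 4 must start by 242 − 55 = minute 187.

187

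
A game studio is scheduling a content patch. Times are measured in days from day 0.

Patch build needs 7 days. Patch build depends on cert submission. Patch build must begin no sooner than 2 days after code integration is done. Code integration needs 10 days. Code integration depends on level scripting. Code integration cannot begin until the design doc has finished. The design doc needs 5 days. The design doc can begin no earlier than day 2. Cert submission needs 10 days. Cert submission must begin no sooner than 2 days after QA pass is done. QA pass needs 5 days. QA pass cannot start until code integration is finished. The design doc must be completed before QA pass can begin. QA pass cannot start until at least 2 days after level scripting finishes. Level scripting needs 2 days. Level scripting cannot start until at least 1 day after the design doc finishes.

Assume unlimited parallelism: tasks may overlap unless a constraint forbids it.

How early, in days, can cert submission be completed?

37

The design doc cannot begin until its own release at day 2. It runs from day 2 to 2 + 5 = day 7.
After the design doc (finishes day 7, plus 1-day gap → day 8), level scripting can start at day 8 and finishes at day 10.
Code integration needs all of level scripting (finishes day 10); the design doc (finishes day 7). That puts its earliest start at day 10; it finishes at 10 + 10 = day 20.
QA pass needs all of code integration (finishes day 20); the design doc (finishes day 7); level scripting (finishes day 10, plus 2-day gap → day 12). That puts its earliest start at day 20; it finishes at 20 + 5 = day 25.
Cert submission waits on QA pass (finishes day 25, plus 2-day gap → day 27), so it starts at day 27 and finishes at 27 + 10 = day 37.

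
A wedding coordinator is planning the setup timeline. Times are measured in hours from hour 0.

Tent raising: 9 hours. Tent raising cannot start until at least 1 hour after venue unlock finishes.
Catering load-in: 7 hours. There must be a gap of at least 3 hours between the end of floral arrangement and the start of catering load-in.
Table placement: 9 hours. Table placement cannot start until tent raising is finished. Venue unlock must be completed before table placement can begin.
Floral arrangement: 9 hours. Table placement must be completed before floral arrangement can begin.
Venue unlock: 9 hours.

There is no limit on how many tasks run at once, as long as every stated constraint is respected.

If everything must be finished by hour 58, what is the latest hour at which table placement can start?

30

To finish by hour 58, catering load-in (duration 7) must start no later than hour 51.
Floral arrangement must finish before catering load-in (must start by hour 51, minus 3-hour gap → hour 48). With a 9-hour duration, floral arrangement must start by 48 − 9 = hour 39.
Table placement has to be done before floral arrangement (must start by hour 39). That means finishing by hour 39, i.e. starting by 39 − 9 = hour 30.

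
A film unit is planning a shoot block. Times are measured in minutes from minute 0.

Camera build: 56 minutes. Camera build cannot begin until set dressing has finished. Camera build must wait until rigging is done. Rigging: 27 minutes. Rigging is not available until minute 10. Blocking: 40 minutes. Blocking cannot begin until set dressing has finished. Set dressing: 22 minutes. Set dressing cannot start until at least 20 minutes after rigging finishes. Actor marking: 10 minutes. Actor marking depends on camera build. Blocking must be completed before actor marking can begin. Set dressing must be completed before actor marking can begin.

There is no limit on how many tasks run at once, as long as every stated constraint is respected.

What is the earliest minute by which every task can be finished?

After its own release at minute 10, rigging can start at minute 10 and finishes at minute 37.
After rigging (finishes minute 37, plus 20-minute gap → minute 57), set dressing can start at minute 57 and finishes at minute 79.
Blocking cannot begin until set dressing (finishes minute 79). It runs from minute 79 to 79 + 40 = minute 119.
Camera build cannot start until set dressing (finishes minute 79); rigging (finishes minute 37). The controlling bound is minute 79, so camera build finishes at 79 + 56 = minute 135.
Actor marking needs all of camera build (finishes minute 135); blocking (finishes minute 119); set dressing (finishes minute 79). That puts its earliest start at minute 135; it finishes at 135 + 10 = minute 145.
All tasks are finished once the last one completes. Finish times: Rigging at 37, Set dressing at 79, Camera build at 135, Blocking at 119, Actor marking at 145. The latest is minute 145.

145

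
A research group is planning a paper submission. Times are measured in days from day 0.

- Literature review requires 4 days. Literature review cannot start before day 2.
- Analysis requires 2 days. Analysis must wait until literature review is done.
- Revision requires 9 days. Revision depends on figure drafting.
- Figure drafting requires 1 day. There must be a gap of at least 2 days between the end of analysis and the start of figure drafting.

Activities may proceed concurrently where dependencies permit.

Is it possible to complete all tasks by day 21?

Yes

Literature review cannot begin until its own release at day 2. It runs from day 2 to 2 + 4 = day 6.
Analysis waits on literature review (finishes day 6), so it starts at day 6 and finishes at 6 + 2 = day 8.
Figure drafting cannot begin until analysis (finishes day 8, plus 2-day gap → day 10). It runs from day 10 to 10 + 1 = day 11.
After figure drafting (finishes day 11), revision can start at day 11 and finishes at day 20.
Every task is finished by day 20, which is no later than the deadline of 21, so the schedule is feasible.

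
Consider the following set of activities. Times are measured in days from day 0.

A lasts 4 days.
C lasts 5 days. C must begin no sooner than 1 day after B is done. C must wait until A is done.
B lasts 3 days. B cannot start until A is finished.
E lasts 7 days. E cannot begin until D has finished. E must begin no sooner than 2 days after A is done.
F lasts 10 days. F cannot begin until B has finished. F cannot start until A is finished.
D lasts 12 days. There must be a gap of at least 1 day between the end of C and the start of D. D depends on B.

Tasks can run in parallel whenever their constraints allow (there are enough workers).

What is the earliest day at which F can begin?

Nothing blocks A, so it runs from day 0 to day 4.
B waits on A (finishes day 4), so it starts at day 4 and finishes at 4 + 3 = day 7.
F waits on B (finishes day 7); A (finishes day 4). The latest of these is day 7, which is the earliest F can start.

7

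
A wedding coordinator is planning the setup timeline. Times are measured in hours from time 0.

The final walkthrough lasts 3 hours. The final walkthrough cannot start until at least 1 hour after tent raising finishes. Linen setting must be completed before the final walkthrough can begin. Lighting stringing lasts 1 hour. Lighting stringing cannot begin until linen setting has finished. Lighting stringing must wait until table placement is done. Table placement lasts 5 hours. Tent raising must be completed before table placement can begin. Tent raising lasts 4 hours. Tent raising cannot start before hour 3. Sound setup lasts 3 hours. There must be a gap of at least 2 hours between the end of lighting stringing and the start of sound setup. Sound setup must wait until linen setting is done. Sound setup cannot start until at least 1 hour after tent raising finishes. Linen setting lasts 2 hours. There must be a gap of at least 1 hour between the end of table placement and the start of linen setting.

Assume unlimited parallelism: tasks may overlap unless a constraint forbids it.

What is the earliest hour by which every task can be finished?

Tent raising waits on its own release at hour 3, so it starts at hour 3 and finishes at 3 + 4 = hour 7.
Table placement waits on tent raising (finishes hour 7), so it starts at hour 7 and finishes at 7 + 5 = hour 12.
Linen setting waits on table placement (finishes hour 12, plus 1-hour gap → hour 13), so it starts at hour 13 and finishes at 13 + 2 = hour 15.
The final walkthrough needs all of tent raising (finishes hour 7, plus 1-hour gap → hour 8); linen setting (finishes hour 15). That puts its earliest start at hour 15; it finishes at 15 + 3 = hour 18.
Lighting stringing needs all of linen setting (finishes hour 15); table placement (finishes hour 12). That puts its earliest start at hour 15; it finishes at 15 + 1 = hour 16.
Sound setup needs all of lighting stringing (finishes hour 16, plus 2-hour gap → hour 18); linen setting (finishes hour 15); tent raising (finishes hour 7, plus 1-hour gap → hour 8). That puts its earliest start at hour 18; it finishes at 18 + 3 = hour 21.
All tasks are finished once the last one completes. Finish times: Tent raising at 7, Table placement at 12, Linen setting at 15, Lighting stringing at 16, Sound setup at 21, The final walkthrough at 18. The latest is hour 21.

21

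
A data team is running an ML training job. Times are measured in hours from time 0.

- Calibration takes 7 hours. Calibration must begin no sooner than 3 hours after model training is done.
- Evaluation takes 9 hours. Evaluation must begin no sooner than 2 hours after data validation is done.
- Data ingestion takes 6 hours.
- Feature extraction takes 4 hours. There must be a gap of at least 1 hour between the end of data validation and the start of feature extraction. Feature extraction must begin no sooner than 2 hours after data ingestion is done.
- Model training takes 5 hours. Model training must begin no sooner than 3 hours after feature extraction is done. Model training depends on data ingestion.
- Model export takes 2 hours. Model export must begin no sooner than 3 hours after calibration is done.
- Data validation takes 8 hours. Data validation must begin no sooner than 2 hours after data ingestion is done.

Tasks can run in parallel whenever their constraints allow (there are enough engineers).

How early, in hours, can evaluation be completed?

Data ingestion has no prerequisites, so it starts at hour 0 and finishes at hour 6.
Data validation cannot begin until data ingestion (finishes hour 6, plus 2-hour gap → hour 8). It runs from hour 8 to 8 + 8 = hour 16.
Evaluation cannot begin until data validation (finishes hour 16, plus 2-hour gap → hour 18). It runs from hour 18 to 18 + 9 = hour 27.

27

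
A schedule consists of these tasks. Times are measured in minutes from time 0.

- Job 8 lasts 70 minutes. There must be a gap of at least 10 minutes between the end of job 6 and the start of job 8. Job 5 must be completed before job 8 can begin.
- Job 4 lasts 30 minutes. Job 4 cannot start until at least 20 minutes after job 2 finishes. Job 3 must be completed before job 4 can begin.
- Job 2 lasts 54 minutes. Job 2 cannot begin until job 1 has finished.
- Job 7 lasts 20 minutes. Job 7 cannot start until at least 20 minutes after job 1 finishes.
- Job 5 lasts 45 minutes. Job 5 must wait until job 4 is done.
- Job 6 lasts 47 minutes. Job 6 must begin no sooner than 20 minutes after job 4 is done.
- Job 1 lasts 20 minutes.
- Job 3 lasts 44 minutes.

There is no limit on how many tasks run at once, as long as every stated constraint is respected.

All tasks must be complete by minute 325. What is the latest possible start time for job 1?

54

Job 8 has no dependents, so it just needs to finish by minute 325. Starting by 325 − 70 = minute 255 achieves that.
Job 5 must finish before job 8 (must start by minute 255). With a 45-minute duration, job 5 must start by 255 − 45 = minute 210.
Since job 8 (must start by minute 255, minus 10-minute gap → minute 245) depends on it, job 6 must finish by minute 245. Backing off its 47-minute duration gives a latest start of minute 198.
For job 4: job 5 (must start by minute 210); job 6 (must start by minute 198, minus 20-minute gap → minute 178). The most restrictive is minute 178; with a 30-minute duration, job 4 must start by minute 148.
Since job 4 (must start by minute 148, minus 20-minute gap → minute 128) depends on it, job 2 must finish by minute 128. Backing off its 54-minute duration gives a latest start of minute 74.
Job 7 must finish by minute 325; it takes 20 minutes, so it must start by 325 − 20 = minute 305.
Job 1 must finish in time for job 2 (must start by minute 74); job 7 (must start by minute 305, minus 20-minute gap → minute 285). The tightest is minute 74, so job 1 must start by 74 − 20 = minute 54.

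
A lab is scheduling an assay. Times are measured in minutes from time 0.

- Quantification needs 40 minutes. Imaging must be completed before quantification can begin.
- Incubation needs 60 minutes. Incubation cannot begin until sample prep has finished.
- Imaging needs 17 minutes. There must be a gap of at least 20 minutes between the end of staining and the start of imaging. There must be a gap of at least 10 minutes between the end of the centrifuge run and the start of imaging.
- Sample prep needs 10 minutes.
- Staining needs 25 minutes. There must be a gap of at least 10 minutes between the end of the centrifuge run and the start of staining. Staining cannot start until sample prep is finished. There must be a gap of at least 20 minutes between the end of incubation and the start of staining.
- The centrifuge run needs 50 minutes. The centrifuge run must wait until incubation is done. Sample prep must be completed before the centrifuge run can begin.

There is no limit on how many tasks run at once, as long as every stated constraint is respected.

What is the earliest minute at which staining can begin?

130

Nothing blocks sample prep, so it runs from minute 0 to minute 10.
Incubation cannot begin until sample prep (finishes minute 10). It runs from minute 10 to 10 + 60 = minute 70.
The centrifuge run cannot start until incubation (finishes minute 70); sample prep (finishes minute 10). The controlling bound is minute 70, so the centrifuge run finishes at 70 + 50 = minute 120.
Staining waits on the centrifuge run (finishes minute 120, plus 10-minute gap → minute 130); sample prep (finishes minute 10); incubation (finishes minute 70, plus 20-minute gap → minute 90). The latest of these is minute 130, which is the earliest staining can start.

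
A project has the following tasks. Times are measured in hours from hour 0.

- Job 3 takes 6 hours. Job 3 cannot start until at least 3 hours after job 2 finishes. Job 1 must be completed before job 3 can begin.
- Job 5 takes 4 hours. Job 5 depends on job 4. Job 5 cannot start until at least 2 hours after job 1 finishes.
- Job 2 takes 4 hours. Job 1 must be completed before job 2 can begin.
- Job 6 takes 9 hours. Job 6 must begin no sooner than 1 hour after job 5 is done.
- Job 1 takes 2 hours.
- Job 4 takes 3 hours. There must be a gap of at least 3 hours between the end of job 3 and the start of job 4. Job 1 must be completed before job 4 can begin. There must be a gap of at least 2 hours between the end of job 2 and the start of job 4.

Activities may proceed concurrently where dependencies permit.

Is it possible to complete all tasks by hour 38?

Yes

Job 1 has no prerequisites, so it starts at hour 0 and finishes at hour 2.
After job 1 (finishes hour 2), job 2 can start at hour 2 and finishes at hour 6.
For job 3: job 2 (finishes hour 6, plus 3-hour gap → hour 9); job 1 (finishes hour 2). Taking the maximum gives a start of hour 9, and it finishes at 9 + 6 = hour 15.
Job 4 cannot start until job 3 (finishes hour 15, plus 3-hour gap → hour 18); job 1 (finishes hour 2); job 2 (finishes hour 6, plus 2-hour gap → hour 8). The controlling bound is hour 18, so job 4 finishes at 18 + 3 = hour 21.
Job 5 cannot start until job 4 (finishes hour 21); job 1 (finishes hour 2, plus 2-hour gap → hour 4). The controlling bound is hour 21, so job 5 finishes at 21 + 4 = hour 25.
After job 5 (finishes hour 25, plus 1-hour gap → hour 26), job 6 can start at hour 26 and finishes at hour 35.
Every task is finished by hour 35, which is no later than the deadline of 38, so the schedule is feasible.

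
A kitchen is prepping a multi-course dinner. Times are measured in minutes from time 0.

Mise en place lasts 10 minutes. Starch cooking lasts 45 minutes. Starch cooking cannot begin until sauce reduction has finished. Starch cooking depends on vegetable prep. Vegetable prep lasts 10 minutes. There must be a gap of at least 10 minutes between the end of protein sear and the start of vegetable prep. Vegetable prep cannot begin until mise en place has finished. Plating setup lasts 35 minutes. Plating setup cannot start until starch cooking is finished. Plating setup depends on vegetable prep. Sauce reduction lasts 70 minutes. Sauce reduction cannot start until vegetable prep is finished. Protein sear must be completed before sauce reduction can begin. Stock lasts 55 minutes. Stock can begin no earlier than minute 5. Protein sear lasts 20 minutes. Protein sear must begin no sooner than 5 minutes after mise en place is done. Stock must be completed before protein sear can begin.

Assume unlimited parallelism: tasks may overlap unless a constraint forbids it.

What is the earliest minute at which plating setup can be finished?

250

Stock waits on its own release at minute 5, so it starts at minute 5 and finishes at 5 + 55 = minute 60.
Mise en place has no prerequisites, so it starts at minute 0 and finishes at minute 10.
Protein sear needs all of mise en place (finishes minute 10, plus 5-minute gap → minute 15); stock (finishes minute 60). That puts its earliest start at minute 60; it finishes at 60 + 20 = minute 80.
Vegetable prep needs all of protein sear (finishes minute 80, plus 10-minute gap → minute 90); mise en place (finishes minute 10). That puts its earliest start at minute 90; it finishes at 90 + 10 = minute 100.
Sauce reduction cannot start until vegetable prep (finishes minute 100); protein sear (finishes minute 80). The controlling bound is minute 100, so sauce reduction finishes at 100 + 70 = minute 170.
Starch cooking needs all of sauce reduction (finishes minute 170); vegetable prep (finishes minute 100). That puts its earliest start at minute 170; it finishes at 170 + 45 = minute 215.
Plating setup has to wait for starch cooking (finishes minute 215); vegetable prep (finishes minute 100). The latest of these is minute 215, so plating setup runs minute 215 to 215 + 35 = minute 250.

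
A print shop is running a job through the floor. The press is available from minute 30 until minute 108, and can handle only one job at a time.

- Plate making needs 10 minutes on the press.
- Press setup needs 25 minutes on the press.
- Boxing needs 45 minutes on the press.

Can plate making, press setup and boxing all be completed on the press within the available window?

The press window is 108 − 30 = 78 minutes.
Running back to back, the jobs need 10 + 25 + 45 = 80 minutes on the press.
Since 80 > 78, they cannot all fit.

No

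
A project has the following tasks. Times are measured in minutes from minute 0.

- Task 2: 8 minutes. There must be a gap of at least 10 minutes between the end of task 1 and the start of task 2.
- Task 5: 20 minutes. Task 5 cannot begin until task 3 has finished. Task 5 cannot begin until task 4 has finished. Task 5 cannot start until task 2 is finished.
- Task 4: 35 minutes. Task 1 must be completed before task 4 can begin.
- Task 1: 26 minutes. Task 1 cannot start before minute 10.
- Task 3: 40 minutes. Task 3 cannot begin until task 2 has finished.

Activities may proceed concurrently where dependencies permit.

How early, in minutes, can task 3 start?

After its own release at minute 10, task 1 can start at minute 10 and finishes at minute 36.
Task 2 cannot begin until task 1 (finishes minute 36, plus 10-minute gap → minute 46). It runs from minute 46 to 46 + 8 = minute 54.
Task 3 waits on task 2 (finishes minute 54), so the earliest it can start is minute 54.

54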